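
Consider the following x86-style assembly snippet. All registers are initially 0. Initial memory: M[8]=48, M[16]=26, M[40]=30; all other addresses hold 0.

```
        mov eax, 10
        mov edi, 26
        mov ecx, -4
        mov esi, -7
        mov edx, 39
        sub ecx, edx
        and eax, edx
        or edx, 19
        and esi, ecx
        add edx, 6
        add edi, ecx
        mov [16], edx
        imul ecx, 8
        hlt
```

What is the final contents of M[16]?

61

eax=10
edi=26
ecx=-4
esi=-7
edx=39
ecx=(-4)-39=-43
eax=10&39=2
edx=39|19=55
esi=(-7)&(-43)=-47
edx=55+6=61
edi=26+(-43)=-17
mov [16], edx → M[16]=61
ecx=(-43)*8=-344
halt.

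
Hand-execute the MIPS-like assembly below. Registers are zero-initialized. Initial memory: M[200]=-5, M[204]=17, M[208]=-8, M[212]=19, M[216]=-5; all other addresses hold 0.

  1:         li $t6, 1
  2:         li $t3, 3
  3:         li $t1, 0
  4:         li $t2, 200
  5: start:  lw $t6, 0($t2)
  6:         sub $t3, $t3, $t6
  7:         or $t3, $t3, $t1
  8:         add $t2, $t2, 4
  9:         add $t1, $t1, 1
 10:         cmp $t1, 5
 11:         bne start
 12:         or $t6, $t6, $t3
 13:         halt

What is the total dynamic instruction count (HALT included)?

li $t6, 1 → $t6=1
li $t3, 3 → $t3=3
li $t1, 0 → $t1=0
li $t2, 200 → $t2=200
lw $t6, 0($t2) → $t6=M[200]=-5
sub $t3, $t3, $t6 → $t3=3-(-5)=8
or $t3, $t3, $t1 → $t3=8|0=8
add $t2, $t2, 4 → $t2=200+4=204
add $t1, $t1, 1 → $t1=0+1=1
cmp $t1, 5  (cmp 1,5)
bne start: taken
lw $t6, 0($t2) → $t6=M[204]=17
sub $t3, $t3, $t6 → $t3=8-17=-9
or $t3, $t3, $t1 → $t3=(-9)|1=-9
add $t2, $t2, 4 → $t2=204+4=208
add $t1, $t1, 1 → $t1=1+1=2
cmp $t1, 5  (cmp 2,5)
bne start: taken
lw $t6, 0($t2) → $t6=M[208]=-8
sub $t3, $t3, $t6 → $t3=(-9)-(-8)=-1
or $t3, $t3, $t1 → $t3=(-1)|2=-1
add $t2, $t2, 4 → $t2=208+4=212
add $t1, $t1, 1 → $t1=2+1=3
cmp $t1, 5  (cmp 3,5)
bne start: taken
lw $t6, 0($t2) → $t6=M[212]=19
sub $t3, $t3, $t6 → $t3=(-1)-19=-20
or $t3, $t3, $t1 → $t3=(-20)|3=-17
add $t2, $t2, 4 → $t2=212+4=216
add $t1, $t1, 1 → $t1=3+1=4
cmp $t1, 5  (cmp 4,5)
bne start: taken
lw $t6, 0($t2) → $t6=M[216]=-5
sub $t3, $t3, $t6 → $t3=(-17)-(-5)=-12
or $t3, $t3, $t1 → $t3=(-12)|4=-12
add $t2, $t2, 4 → $t2=216+4=220
add $t1, $t1, 1 → $t1=4+1=5
cmp $t1, 5  (cmp 5,5)
bne start: not taken
or $t6, $t6, $t3 → $t6=(-5)|(-12)=-1
halt.
Total executed instructions: 41.

41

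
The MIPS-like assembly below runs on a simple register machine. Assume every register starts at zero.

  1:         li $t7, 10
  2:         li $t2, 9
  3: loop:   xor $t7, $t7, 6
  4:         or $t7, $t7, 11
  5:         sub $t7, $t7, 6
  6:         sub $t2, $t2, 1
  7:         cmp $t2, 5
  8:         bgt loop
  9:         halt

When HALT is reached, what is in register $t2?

after li $t7, 10: $t7=10
after li $t2, 9: $t2=9
after xor $t7, $t7, 6: $t7=10^6=12
after or $t7, $t7, 11: $t7=12|11=15
after sub $t7, $t7, 6: $t7=15-6=9
after sub $t2, $t2, 1: $t2=9-1=8
cmp $t2, 5  (cmp 8,5)
bgt loop: taken
after xor $t7, $t7, 6: $t7=9^6=15
after or $t7, $t7, 11: $t7=15|11=15
after sub $t7, $t7, 6: $t7=15-6=9
after sub $t2, $t2, 1: $t2=8-1=7
cmp $t2, 5  (cmp 7,5)
bgt loop: taken
after xor $t7, $t7, 6: $t7=9^6=15
after or $t7, $t7, 11: $t7=15|11=15
after sub $t7, $t7, 6: $t7=15-6=9
after sub $t2, $t2, 1: $t2=7-1=6
cmp $t2, 5  (cmp 6,5)
bgt loop: taken
after xor $t7, $t7, 6: $t7=9^6=15
after or $t7, $t7, 11: $t7=15|11=15
after sub $t7, $t7, 6: $t7=15-6=9
after sub $t2, $t2, 1: $t2=6-1=5
cmp $t2, 5  (cmp 5,5)
bgt loop: not taken
halt.

5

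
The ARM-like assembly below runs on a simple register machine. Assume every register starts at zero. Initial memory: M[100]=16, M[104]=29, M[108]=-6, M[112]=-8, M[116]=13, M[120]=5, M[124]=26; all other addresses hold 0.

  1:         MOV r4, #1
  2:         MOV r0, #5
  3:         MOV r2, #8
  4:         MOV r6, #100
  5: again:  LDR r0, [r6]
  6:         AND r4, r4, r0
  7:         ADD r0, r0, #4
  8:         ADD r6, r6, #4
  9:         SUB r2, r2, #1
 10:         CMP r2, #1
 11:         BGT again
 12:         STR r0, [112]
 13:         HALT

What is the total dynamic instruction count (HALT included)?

r4=1
r0=5
r2=8
r6=100
r0=M[100]=16
r4=1&16=0
r0=16+4=20
r6=100+4=104
r2=8-1=7
CMP r2, #1  (cmp 7,1)
BGT again: taken
r0=M[104]=29
r4=0&29=0
r0=29+4=33
r6=104+4=108
r2=7-1=6
CMP r2, #1  (cmp 6,1)
BGT again: taken
r0=M[108]=-6
r4=0&(-6)=0
r0=(-6)+4=-2
r6=108+4=112
r2=6-1=5
CMP r2, #1  (cmp 5,1)
BGT again: taken
r0=M[112]=-8
r4=0&(-8)=0
r0=(-8)+4=-4
r6=112+4=116
r2=5-1=4
CMP r2, #1  (cmp 4,1)
BGT again: taken
r0=M[116]=13
r4=0&13=0
r0=13+4=17
r6=116+4=120
r2=4-1=3
CMP r2, #1  (cmp 3,1)
BGT again: taken
r0=M[120]=5
r4=0&5=0
r0=5+4=9
r6=120+4=124
r2=3-1=2
CMP r2, #1  (cmp 2,1)
BGT again: taken
r0=M[124]=26
r4=0&26=0
r0=26+4=30
r6=124+4=128
r2=2-1=1
CMP r2, #1  (cmp 1,1)
BGT again: not taken
STR r0, [112] → M[112]=30
halt.
Total executed instructions: 55.

55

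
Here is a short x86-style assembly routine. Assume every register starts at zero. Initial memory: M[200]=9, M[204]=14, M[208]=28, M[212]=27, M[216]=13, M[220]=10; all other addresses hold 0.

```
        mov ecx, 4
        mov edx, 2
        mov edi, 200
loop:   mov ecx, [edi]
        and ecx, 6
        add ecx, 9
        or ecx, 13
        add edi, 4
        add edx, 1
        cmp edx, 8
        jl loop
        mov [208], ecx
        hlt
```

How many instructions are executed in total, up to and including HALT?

53

mov ecx, 4 → ecx=4
mov edx, 2 → edx=2
mov edi, 200 → edi=200
mov ecx, [edi] → ecx=M[200]=9
and ecx, 6 → ecx=9&6=0
add ecx, 9 → ecx=0+9=9
or ecx, 13 → ecx=9|13=13
add edi, 4 → edi=200+4=204
add edx, 1 → edx=2+1=3
cmp edx, 8  (cmp 3,8)
jl loop: taken
mov ecx, [edi] → ecx=M[204]=14
and ecx, 6 → ecx=14&6=6
add ecx, 9 → ecx=6+9=15
or ecx, 13 → ecx=15|13=15
add edi, 4 → edi=204+4=208
add edx, 1 → edx=3+1=4
cmp edx, 8  (cmp 4,8)
jl loop: taken
mov ecx, [edi] → ecx=M[208]=28
and ecx, 6 → ecx=28&6=4
add ecx, 9 → ecx=4+9=13
or ecx, 13 → ecx=13|13=13
add edi, 4 → edi=208+4=212
add edx, 1 → edx=4+1=5
cmp edx, 8  (cmp 5,8)
jl loop: taken
mov ecx, [edi] → ecx=M[212]=27
and ecx, 6 → ecx=27&6=2
add ecx, 9 → ecx=2+9=11
or ecx, 13 → ecx=11|13=15
add edi, 4 → edi=212+4=216
add edx, 1 → edx=5+1=6
cmp edx, 8  (cmp 6,8)
jl loop: taken
mov ecx, [edi] → ecx=M[216]=13
and ecx, 6 → ecx=13&6=4
add ecx, 9 → ecx=4+9=13
or ecx, 13 → ecx=13|13=13
add edi, 4 → edi=216+4=220
add edx, 1 → edx=6+1=7
cmp edx, 8  (cmp 7,8)
jl loop: taken
mov ecx, [edi] → ecx=M[220]=10
and ecx, 6 → ecx=10&6=2
add ecx, 9 → ecx=2+9=11
or ecx, 13 → ecx=11|13=15
add edi, 4 → edi=220+4=224
add edx, 1 → edx=7+1=8
cmp edx, 8  (cmp 8,8)
jl loop: not taken
mov [208], ecx → M[208]=15
halt.
Total executed instructions: 53.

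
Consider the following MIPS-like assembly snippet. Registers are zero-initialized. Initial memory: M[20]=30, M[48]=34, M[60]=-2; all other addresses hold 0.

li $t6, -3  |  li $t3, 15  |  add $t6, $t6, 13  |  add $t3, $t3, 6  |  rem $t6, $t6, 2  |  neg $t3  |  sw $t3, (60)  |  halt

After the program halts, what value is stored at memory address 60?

-21

$t6=-3
$t3=15
$t6=(-3)+13=10
$t3=15+6=21
$t6=10%2=0
$t3=-(21)=-21
sw $t3, (60) → M[60]=-21
halt.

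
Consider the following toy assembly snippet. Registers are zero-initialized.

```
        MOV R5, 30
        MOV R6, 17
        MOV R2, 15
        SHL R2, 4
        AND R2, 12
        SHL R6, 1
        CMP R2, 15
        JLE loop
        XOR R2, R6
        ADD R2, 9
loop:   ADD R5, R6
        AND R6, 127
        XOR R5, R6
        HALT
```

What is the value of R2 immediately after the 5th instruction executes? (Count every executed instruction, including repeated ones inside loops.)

0

after MOV R5, 30: R5=30
after MOV R6, 17: R6=17
after MOV R2, 15: R2=15
after SHL R2, 4: R2=15<<4=240
after AND R2, 12: R2=240&12=0
After step 5: R2 = 0.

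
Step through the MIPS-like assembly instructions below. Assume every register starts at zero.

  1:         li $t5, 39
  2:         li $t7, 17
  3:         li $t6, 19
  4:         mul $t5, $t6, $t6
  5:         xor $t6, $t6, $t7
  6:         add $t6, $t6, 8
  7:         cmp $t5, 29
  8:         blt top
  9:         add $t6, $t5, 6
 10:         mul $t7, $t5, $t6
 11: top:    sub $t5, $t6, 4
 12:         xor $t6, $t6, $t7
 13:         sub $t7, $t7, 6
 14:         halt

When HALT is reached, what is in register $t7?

after li $t5, 39: $t5=39
after li $t7, 17: $t7=17
after li $t6, 19: $t6=19
after mul $t5, $t6, $t6: $t5=19*19=361
after xor $t6, $t6, $t7: $t6=19^17=2
after add $t6, $t6, 8: $t6=2+8=10
cmp $t5, 29  (cmp 361,29)
blt top: not taken
after add $t6, $t5, 6: $t6=361+6=367
after mul $t7, $t5, $t6: $t7=361*367=132487
after sub $t5, $t6, 4: $t5=367-4=363
after xor $t6, $t6, $t7: $t6=367^132487=132328
after sub $t7, $t7, 6: $t7=132487-6=132481
halt.

132481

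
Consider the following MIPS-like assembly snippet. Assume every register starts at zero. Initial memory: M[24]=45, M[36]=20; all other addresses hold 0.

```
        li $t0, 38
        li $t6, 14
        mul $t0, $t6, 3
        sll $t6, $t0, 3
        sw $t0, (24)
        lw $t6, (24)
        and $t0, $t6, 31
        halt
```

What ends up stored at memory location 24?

42

$t0=38
$t6=14
$t0=14*3=42
$t6=42<<3=336
sw $t0, (24) → M[24]=42
$t6=M[24]=42
$t0=42&31=10
halt.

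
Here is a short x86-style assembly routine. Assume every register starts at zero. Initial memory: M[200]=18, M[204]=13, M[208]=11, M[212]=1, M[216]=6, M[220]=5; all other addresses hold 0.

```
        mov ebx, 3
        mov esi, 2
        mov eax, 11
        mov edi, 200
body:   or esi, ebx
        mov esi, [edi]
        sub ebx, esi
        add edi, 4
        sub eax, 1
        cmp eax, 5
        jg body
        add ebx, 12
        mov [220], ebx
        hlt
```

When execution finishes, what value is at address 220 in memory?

-39

after mov ebx, 3: ebx=3
after mov esi, 2: esi=2
after mov eax, 11: eax=11
after mov edi, 200: edi=200
after or esi, ebx: esi=2|3=3
after mov esi, [edi]: esi=M[200]=18
after sub ebx, esi: ebx=3-18=-15
after add edi, 4: edi=200+4=204
after sub eax, 1: eax=11-1=10
cmp eax, 5  (cmp 10,5)
jg body: taken
after or esi, ebx: esi=18|(-15)=-13
after mov esi, [edi]: esi=M[204]=13
after sub ebx, esi: ebx=(-15)-13=-28
after add edi, 4: edi=204+4=208
after sub eax, 1: eax=10-1=9
cmp eax, 5  (cmp 9,5)
jg body: taken
after or esi, ebx: esi=13|(-28)=-19
after mov esi, [edi]: esi=M[208]=11
after sub ebx, esi: ebx=(-28)-11=-39
after add edi, 4: edi=208+4=212
after sub eax, 1: eax=9-1=8
cmp eax, 5  (cmp 8,5)
jg body: taken
after or esi, ebx: esi=11|(-39)=-37
after mov esi, [edi]: esi=M[212]=1
after sub ebx, esi: ebx=(-39)-1=-40
after add edi, 4: edi=212+4=216
after sub eax, 1: eax=8-1=7
cmp eax, 5  (cmp 7,5)
jg body: taken
after or esi, ebx: esi=1|(-40)=-39
after mov esi, [edi]: esi=M[216]=6
after sub ebx, esi: ebx=(-40)-6=-46
after add edi, 4: edi=216+4=220
after sub eax, 1: eax=7-1=6
cmp eax, 5  (cmp 6,5)
jg body: taken
after or esi, ebx: esi=6|(-46)=-42
after mov esi, [edi]: esi=M[220]=5
after sub ebx, esi: ebx=(-46)-5=-51
after add edi, 4: edi=220+4=224
after sub eax, 1: eax=6-1=5
cmp eax, 5  (cmp 5,5)
jg body: not taken
after add ebx, 12: ebx=(-51)+12=-39
mov [220], ebx → M[220]=-39
halt.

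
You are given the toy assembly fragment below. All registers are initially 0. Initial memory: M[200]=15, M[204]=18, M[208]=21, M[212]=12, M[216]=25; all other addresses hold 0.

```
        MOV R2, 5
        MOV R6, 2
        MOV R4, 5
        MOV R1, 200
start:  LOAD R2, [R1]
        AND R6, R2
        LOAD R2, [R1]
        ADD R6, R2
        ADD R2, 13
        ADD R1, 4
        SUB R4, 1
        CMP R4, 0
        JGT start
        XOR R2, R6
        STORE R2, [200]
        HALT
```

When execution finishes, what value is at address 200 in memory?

MOV R2, 5 → R2=5
MOV R6, 2 → R6=2
MOV R4, 5 → R4=5
MOV R1, 200 → R1=200
LOAD R2, [R1] → R2=M[200]=15
AND R6, R2 → R6=2&15=2
LOAD R2, [R1] → R2=M[200]=15
ADD R6, R2 → R6=2+15=17
ADD R2, 13 → R2=15+13=28
ADD R1, 4 → R1=200+4=204
SUB R4, 1 → R4=5-1=4
CMP R4, 0  (cmp 4,0)
JGT start: taken
LOAD R2, [R1] → R2=M[204]=18
AND R6, R2 → R6=17&18=16
LOAD R2, [R1] → R2=M[204]=18
ADD R6, R2 → R6=16+18=34
ADD R2, 13 → R2=18+13=31
ADD R1, 4 → R1=204+4=208
SUB R4, 1 → R4=4-1=3
CMP R4, 0  (cmp 3,0)
JGT start: taken
LOAD R2, [R1] → R2=M[208]=21
AND R6, R2 → R6=34&21=0
LOAD R2, [R1] → R2=M[208]=21
ADD R6, R2 → R6=0+21=21
ADD R2, 13 → R2=21+13=34
ADD R1, 4 → R1=208+4=212
SUB R4, 1 → R4=3-1=2
CMP R4, 0  (cmp 2,0)
JGT start: taken
LOAD R2, [R1] → R2=M[212]=12
AND R6, R2 → R6=21&12=4
LOAD R2, [R1] → R2=M[212]=12
ADD R6, R2 → R6=4+12=16
ADD R2, 13 → R2=12+13=25
ADD R1, 4 → R1=212+4=216
SUB R4, 1 → R4=2-1=1
CMP R4, 0  (cmp 1,0)
JGT start: taken
LOAD R2, [R1] → R2=M[216]=25
AND R6, R2 → R6=16&25=16
LOAD R2, [R1] → R2=M[216]=25
ADD R6, R2 → R6=16+25=41
ADD R2, 13 → R2=25+13=38
ADD R1, 4 → R1=216+4=220
SUB R4, 1 → R4=1-1=0
CMP R4, 0  (cmp 0,0)
JGT start: not taken
XOR R2, R6 → R2=38^41=15
STORE R2, [200] → M[200]=15
halt.

15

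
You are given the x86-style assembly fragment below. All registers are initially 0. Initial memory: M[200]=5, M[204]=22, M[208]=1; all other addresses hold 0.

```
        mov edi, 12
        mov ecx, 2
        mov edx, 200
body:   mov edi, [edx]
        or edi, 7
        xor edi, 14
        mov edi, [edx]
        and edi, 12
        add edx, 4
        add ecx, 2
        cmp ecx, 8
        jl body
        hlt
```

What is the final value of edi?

0

edi=12
ecx=2
edx=200
edi=M[200]=5
edi=5|7=7
edi=7^14=9
edi=M[200]=5
edi=5&12=4
edx=200+4=204
ecx=2+2=4
cmp ecx, 8  (cmp 4,8)
jl body: taken
edi=M[204]=22
edi=22|7=23
edi=23^14=25
edi=M[204]=22
edi=22&12=4
edx=204+4=208
ecx=4+2=6
cmp ecx, 8  (cmp 6,8)
jl body: taken
edi=M[208]=1
edi=1|7=7
edi=7^14=9
edi=M[208]=1
edi=1&12=0
edx=208+4=212
ecx=6+2=8
cmp ecx, 8  (cmp 8,8)
jl body: not taken
halt.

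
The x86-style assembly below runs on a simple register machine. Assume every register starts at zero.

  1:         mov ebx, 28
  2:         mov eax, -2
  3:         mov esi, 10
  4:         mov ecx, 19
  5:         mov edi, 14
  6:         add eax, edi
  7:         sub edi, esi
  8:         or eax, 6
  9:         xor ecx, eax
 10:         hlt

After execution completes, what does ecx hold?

ebx=28
eax=-2
esi=10
ecx=19
edi=14
eax=(-2)+14=12
edi=14-10=4
eax=12|6=14
ecx=19^14=29
halt.

29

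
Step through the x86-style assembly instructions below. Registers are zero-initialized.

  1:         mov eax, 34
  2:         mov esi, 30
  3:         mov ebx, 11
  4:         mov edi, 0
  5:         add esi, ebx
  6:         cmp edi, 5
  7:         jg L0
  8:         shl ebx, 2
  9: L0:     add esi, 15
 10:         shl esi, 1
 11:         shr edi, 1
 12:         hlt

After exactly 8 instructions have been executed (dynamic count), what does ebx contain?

44

eax=34
esi=30
ebx=11
edi=0
esi=30+11=41
cmp edi, 5  (cmp 0,5)
jg L0: not taken
ebx=11<<2=44
After step 8: ebx = 44.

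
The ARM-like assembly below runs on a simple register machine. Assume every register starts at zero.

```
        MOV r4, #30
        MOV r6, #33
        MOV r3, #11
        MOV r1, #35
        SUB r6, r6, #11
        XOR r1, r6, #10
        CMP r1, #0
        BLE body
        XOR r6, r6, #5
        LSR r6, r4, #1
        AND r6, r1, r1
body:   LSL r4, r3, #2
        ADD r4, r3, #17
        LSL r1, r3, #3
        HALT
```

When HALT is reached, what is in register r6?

after MOV r4, #30: r4=30
after MOV r6, #33: r6=33
after MOV r3, #11: r3=11
after MOV r1, #35: r1=35
after SUB r6, r6, #11: r6=33-11=22
after XOR r1, r6, #10: r1=22^10=28
CMP r1, #0  (cmp 28,0)
BLE body: not taken
after XOR r6, r6, #5: r6=22^5=19
after LSR r6, r4, #1: r6=30>>1=15
after AND r6, r1, r1: r6=28&28=28
after LSL r4, r3, #2: r4=11<<2=44
after ADD r4, r3, #17: r4=11+17=28
after LSL r1, r3, #3: r1=11<<3=88
halt.

28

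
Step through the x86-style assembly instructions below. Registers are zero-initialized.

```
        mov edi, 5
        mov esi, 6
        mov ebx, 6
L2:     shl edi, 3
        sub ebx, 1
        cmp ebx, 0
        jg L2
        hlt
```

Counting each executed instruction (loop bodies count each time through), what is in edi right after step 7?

edi=5
esi=6
ebx=6
edi=5<<3=40
ebx=6-1=5
cmp ebx, 0  (cmp 5,0)
jg L2: taken
After step 7: edi = 40.

40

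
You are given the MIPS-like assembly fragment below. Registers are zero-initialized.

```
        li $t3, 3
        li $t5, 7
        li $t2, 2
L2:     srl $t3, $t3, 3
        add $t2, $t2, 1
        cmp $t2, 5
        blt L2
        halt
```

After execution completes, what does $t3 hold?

0

$t3=3
$t5=7
$t2=2
$t3=3>>3=0
$t2=2+1=3
cmp $t2, 5  (cmp 3,5)
blt L2: taken
$t3=0>>3=0
$t2=3+1=4
cmp $t2, 5  (cmp 4,5)
blt L2: taken
$t3=0>>3=0
$t2=4+1=5
cmp $t2, 5  (cmp 5,5)
blt L2: not taken
halt.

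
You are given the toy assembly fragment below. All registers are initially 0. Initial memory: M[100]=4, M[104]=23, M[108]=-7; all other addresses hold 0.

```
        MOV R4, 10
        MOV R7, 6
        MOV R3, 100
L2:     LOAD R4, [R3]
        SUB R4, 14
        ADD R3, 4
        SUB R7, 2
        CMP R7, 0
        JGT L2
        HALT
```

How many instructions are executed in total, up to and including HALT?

MOV R4, 10 → R4=10
MOV R7, 6 → R7=6
MOV R3, 100 → R3=100
LOAD R4, [R3] → R4=M[100]=4
SUB R4, 14 → R4=4-14=-10
ADD R3, 4 → R3=100+4=104
SUB R7, 2 → R7=6-2=4
CMP R7, 0  (cmp 4,0)
JGT L2: taken
LOAD R4, [R3] → R4=M[104]=23
SUB R4, 14 → R4=23-14=9
ADD R3, 4 → R3=104+4=108
SUB R7, 2 → R7=4-2=2
CMP R7, 0  (cmp 2,0)
JGT L2: taken
LOAD R4, [R3] → R4=M[108]=-7
SUB R4, 14 → R4=(-7)-14=-21
ADD R3, 4 → R3=108+4=112
SUB R7, 2 → R7=2-2=0
CMP R7, 0  (cmp 0,0)
JGT L2: not taken
halt.
Total executed instructions: 22.

22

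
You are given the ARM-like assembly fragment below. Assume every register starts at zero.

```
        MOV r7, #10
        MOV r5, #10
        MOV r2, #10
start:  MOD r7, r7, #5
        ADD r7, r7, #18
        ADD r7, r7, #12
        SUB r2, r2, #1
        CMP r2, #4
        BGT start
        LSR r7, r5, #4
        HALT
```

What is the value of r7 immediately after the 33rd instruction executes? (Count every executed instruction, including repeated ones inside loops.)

30

after MOV r7, #10: r7=10
after MOV r5, #10: r5=10
after MOV r2, #10: r2=10
after MOD r7, r7, #5: r7=10%5=0
after ADD r7, r7, #18: r7=0+18=18
after ADD r7, r7, #12: r7=18+12=30
after SUB r2, r2, #1: r2=10-1=9
CMP r2, #4  (cmp 9,4)
BGT start: taken
after MOD r7, r7, #5: r7=30%5=0
after ADD r7, r7, #18: r7=0+18=18
after ADD r7, r7, #12: r7=18+12=30
after SUB r2, r2, #1: r2=9-1=8
CMP r2, #4  (cmp 8,4)
BGT start: taken
after MOD r7, r7, #5: r7=30%5=0
after ADD r7, r7, #18: r7=0+18=18
after ADD r7, r7, #12: r7=18+12=30
after SUB r2, r2, #1: r2=8-1=7
CMP r2, #4  (cmp 7,4)
BGT start: taken
after MOD r7, r7, #5: r7=30%5=0
after ADD r7, r7, #18: r7=0+18=18
after ADD r7, r7, #12: r7=18+12=30
after SUB r2, r2, #1: r2=7-1=6
CMP r2, #4  (cmp 6,4)
BGT start: taken
after MOD r7, r7, #5: r7=30%5=0
after ADD r7, r7, #18: r7=0+18=18
after ADD r7, r7, #12: r7=18+12=30
after SUB r2, r2, #1: r2=6-1=5
CMP r2, #4  (cmp 5,4)
BGT start: taken
After step 33: r7 = 30.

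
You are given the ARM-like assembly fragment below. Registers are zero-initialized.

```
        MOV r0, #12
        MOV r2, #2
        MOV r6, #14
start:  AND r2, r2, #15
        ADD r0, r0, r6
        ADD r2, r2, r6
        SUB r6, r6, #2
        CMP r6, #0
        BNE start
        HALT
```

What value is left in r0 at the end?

68

r0=12
r2=2
r6=14
r2=2&15=2
r0=12+14=26
r2=2+14=16
r6=14-2=12
CMP r6, #0  (cmp 12,0)
BNE start: taken
r2=16&15=0
r0=26+12=38
r2=0+12=12
r6=12-2=10
CMP r6, #0  (cmp 10,0)
BNE start: taken
r2=12&15=12
r0=38+10=48
r2=12+10=22
r6=10-2=8
CMP r6, #0  (cmp 8,0)
BNE start: taken
r2=22&15=6
r0=48+8=56
r2=6+8=14
r6=8-2=6
CMP r6, #0  (cmp 6,0)
BNE start: taken
r2=14&15=14
r0=56+6=62
r2=14+6=20
r6=6-2=4
CMP r6, #0  (cmp 4,0)
BNE start: taken
r2=20&15=4
r0=62+4=66
r2=4+4=8
r6=4-2=2
CMP r6, #0  (cmp 2,0)
BNE start: taken
r2=8&15=8
r0=66+2=68
r2=8+2=10
r6=2-2=0
CMP r6, #0  (cmp 0,0)
BNE start: not taken
halt.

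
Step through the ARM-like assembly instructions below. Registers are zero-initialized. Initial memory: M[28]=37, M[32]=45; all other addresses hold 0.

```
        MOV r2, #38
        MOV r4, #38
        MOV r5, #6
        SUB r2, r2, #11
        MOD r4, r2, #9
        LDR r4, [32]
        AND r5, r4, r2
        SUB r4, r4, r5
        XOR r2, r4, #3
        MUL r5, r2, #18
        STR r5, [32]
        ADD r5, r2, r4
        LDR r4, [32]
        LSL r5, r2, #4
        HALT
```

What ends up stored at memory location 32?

after MOV r2, #38: r2=38
after MOV r4, #38: r4=38
after MOV r5, #6: r5=6
after SUB r2, r2, #11: r2=38-11=27
after MOD r4, r2, #9: r4=27%9=0
after LDR r4, [32]: r4=M[32]=45
after AND r5, r4, r2: r5=45&27=9
after SUB r4, r4, r5: r4=45-9=36
after XOR r2, r4, #3: r2=36^3=39
after MUL r5, r2, #18: r5=39*18=702
STR r5, [32] → M[32]=702
after ADD r5, r2, r4: r5=39+36=75
after LDR r4, [32]: r4=M[32]=702
after LSL r5, r2, #4: r5=39<<4=624
halt.

702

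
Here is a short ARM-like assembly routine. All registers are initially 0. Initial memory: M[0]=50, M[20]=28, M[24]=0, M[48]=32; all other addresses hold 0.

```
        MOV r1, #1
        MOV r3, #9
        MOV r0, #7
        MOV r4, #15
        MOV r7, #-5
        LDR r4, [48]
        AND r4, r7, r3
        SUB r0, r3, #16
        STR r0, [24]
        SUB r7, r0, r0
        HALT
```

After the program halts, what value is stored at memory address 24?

-7

r1=1
r3=9
r0=7
r4=15
r7=-5
r4=M[48]=32
r4=(-5)&9=9
r0=9-16=-7
STR r0, [24] → M[24]=-7
r7=(-7)-(-7)=0
halt.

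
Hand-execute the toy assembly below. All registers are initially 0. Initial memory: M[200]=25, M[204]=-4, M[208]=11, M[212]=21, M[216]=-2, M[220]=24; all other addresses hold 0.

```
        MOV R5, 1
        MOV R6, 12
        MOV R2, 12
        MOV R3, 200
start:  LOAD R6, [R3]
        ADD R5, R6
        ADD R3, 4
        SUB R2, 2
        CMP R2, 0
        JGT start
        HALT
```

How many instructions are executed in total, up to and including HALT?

MOV R5, 1 → R5=1
MOV R6, 12 → R6=12
MOV R2, 12 → R2=12
MOV R3, 200 → R3=200
LOAD R6, [R3] → R6=M[200]=25
ADD R5, R6 → R5=1+25=26
ADD R3, 4 → R3=200+4=204
SUB R2, 2 → R2=12-2=10
CMP R2, 0  (cmp 10,0)
JGT start: taken
LOAD R6, [R3] → R6=M[204]=-4
ADD R5, R6 → R5=26+(-4)=22
ADD R3, 4 → R3=204+4=208
SUB R2, 2 → R2=10-2=8
CMP R2, 0  (cmp 8,0)
JGT start: taken
LOAD R6, [R3] → R6=M[208]=11
ADD R5, R6 → R5=22+11=33
ADD R3, 4 → R3=208+4=212
SUB R2, 2 → R2=8-2=6
CMP R2, 0  (cmp 6,0)
JGT start: taken
LOAD R6, [R3] → R6=M[212]=21
ADD R5, R6 → R5=33+21=54
ADD R3, 4 → R3=212+4=216
SUB R2, 2 → R2=6-2=4
CMP R2, 0  (cmp 4,0)
JGT start: taken
LOAD R6, [R3] → R6=M[216]=-2
ADD R5, R6 → R5=54+(-2)=52
ADD R3, 4 → R3=216+4=220
SUB R2, 2 → R2=4-2=2
CMP R2, 0  (cmp 2,0)
JGT start: taken
LOAD R6, [R3] → R6=M[220]=24
ADD R5, R6 → R5=52+24=76
ADD R3, 4 → R3=220+4=224
SUB R2, 2 → R2=2-2=0
CMP R2, 0  (cmp 0,0)
JGT start: not taken
halt.
Total executed instructions: 41.

41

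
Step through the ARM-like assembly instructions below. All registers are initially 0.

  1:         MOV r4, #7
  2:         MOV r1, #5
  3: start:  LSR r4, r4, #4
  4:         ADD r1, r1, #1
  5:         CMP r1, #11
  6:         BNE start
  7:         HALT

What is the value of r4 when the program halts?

0

after MOV r4, #7: r4=7
after MOV r1, #5: r1=5
after LSR r4, r4, #4: r4=7>>4=0
after ADD r1, r1, #1: r1=5+1=6
CMP r1, #11  (cmp 6,11)
BNE start: taken
after LSR r4, r4, #4: r4=0>>4=0
after ADD r1, r1, #1: r1=6+1=7
CMP r1, #11  (cmp 7,11)
BNE start: taken
after LSR r4, r4, #4: r4=0>>4=0
after ADD r1, r1, #1: r1=7+1=8
CMP r1, #11  (cmp 8,11)
BNE start: taken
after LSR r4, r4, #4: r4=0>>4=0
after ADD r1, r1, #1: r1=8+1=9
CMP r1, #11  (cmp 9,11)
BNE start: taken
after LSR r4, r4, #4: r4=0>>4=0
after ADD r1, r1, #1: r1=9+1=10
CMP r1, #11  (cmp 10,11)
BNE start: taken
after LSR r4, r4, #4: r4=0>>4=0
after ADD r1, r1, #1: r1=10+1=11
CMP r1, #11  (cmp 11,11)
BNE start: not taken
halt.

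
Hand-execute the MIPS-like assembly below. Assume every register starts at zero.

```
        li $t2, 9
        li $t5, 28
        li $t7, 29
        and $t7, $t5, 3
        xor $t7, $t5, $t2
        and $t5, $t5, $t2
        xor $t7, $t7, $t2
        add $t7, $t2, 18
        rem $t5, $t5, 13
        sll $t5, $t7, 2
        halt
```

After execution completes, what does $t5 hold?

108

li $t2, 9 → $t2=9
li $t5, 28 → $t5=28
li $t7, 29 → $t7=29
and $t7, $t5, 3 → $t7=28&3=0
xor $t7, $t5, $t2 → $t7=28^9=21
and $t5, $t5, $t2 → $t5=28&9=8
xor $t7, $t7, $t2 → $t7=21^9=28
add $t7, $t2, 18 → $t7=9+18=27
rem $t5, $t5, 13 → $t5=8%13=8
sll $t5, $t7, 2 → $t5=27<<2=108
halt.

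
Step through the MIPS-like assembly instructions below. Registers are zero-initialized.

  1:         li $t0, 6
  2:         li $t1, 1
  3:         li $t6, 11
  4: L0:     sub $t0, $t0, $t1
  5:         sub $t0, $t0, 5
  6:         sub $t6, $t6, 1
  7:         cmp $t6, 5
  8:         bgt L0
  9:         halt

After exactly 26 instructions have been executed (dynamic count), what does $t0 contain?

-24

after li $t0, 6: $t0=6
after li $t1, 1: $t1=1
after li $t6, 11: $t6=11
after sub $t0, $t0, $t1: $t0=6-1=5
after sub $t0, $t0, 5: $t0=5-5=0
after sub $t6, $t6, 1: $t6=11-1=10
cmp $t6, 5  (cmp 10,5)
bgt L0: taken
after sub $t0, $t0, $t1: $t0=0-1=-1
after sub $t0, $t0, 5: $t0=(-1)-5=-6
after sub $t6, $t6, 1: $t6=10-1=9
cmp $t6, 5  (cmp 9,5)
bgt L0: taken
after sub $t0, $t0, $t1: $t0=(-6)-1=-7
after sub $t0, $t0, 5: $t0=(-7)-5=-12
after sub $t6, $t6, 1: $t6=9-1=8
cmp $t6, 5  (cmp 8,5)
bgt L0: taken
after sub $t0, $t0, $t1: $t0=(-12)-1=-13
after sub $t0, $t0, 5: $t0=(-13)-5=-18
after sub $t6, $t6, 1: $t6=8-1=7
cmp $t6, 5  (cmp 7,5)
bgt L0: taken
after sub $t0, $t0, $t1: $t0=(-18)-1=-19
after sub $t0, $t0, 5: $t0=(-19)-5=-24
after sub $t6, $t6, 1: $t6=7-1=6
After step 26: $t0 = -24.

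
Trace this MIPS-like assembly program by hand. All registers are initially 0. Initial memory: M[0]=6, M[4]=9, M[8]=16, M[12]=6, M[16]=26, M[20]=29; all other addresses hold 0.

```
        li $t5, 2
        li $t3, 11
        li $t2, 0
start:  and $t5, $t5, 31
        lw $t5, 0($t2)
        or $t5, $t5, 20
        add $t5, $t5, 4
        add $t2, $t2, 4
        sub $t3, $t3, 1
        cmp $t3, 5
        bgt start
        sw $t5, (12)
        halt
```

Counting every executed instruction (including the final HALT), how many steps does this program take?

53

$t5=2
$t3=11
$t2=0
$t5=2&31=2
$t5=M[0]=6
$t5=6|20=22
$t5=22+4=26
$t2=0+4=4
$t3=11-1=10
cmp $t3, 5  (cmp 10,5)
bgt start: taken
$t5=26&31=26
$t5=M[4]=9
$t5=9|20=29
$t5=29+4=33
$t2=4+4=8
$t3=10-1=9
cmp $t3, 5  (cmp 9,5)
bgt start: taken
$t5=33&31=1
$t5=M[8]=16
$t5=16|20=20
$t5=20+4=24
$t2=8+4=12
$t3=9-1=8
cmp $t3, 5  (cmp 8,5)
bgt start: taken
$t5=24&31=24
$t5=M[12]=6
$t5=6|20=22
$t5=22+4=26
$t2=12+4=16
$t3=8-1=7
cmp $t3, 5  (cmp 7,5)
bgt start: taken
$t5=26&31=26
$t5=M[16]=26
$t5=26|20=30
$t5=30+4=34
$t2=16+4=20
$t3=7-1=6
cmp $t3, 5  (cmp 6,5)
bgt start: taken
$t5=34&31=2
$t5=M[20]=29
$t5=29|20=29
$t5=29+4=33
$t2=20+4=24
$t3=6-1=5
cmp $t3, 5  (cmp 5,5)
bgt start: not taken
sw $t5, (12) → M[12]=33
halt.
Total executed instructions: 53.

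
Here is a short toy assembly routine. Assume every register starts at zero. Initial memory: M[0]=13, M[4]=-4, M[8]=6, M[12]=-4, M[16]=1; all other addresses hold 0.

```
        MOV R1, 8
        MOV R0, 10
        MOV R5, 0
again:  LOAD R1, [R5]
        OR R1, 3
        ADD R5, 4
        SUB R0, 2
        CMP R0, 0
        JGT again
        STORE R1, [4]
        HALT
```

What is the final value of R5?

20

R1=8
R0=10
R5=0
R1=M[0]=13
R1=13|3=15
R5=0+4=4
R0=10-2=8
CMP R0, 0  (cmp 8,0)
JGT again: taken
R1=M[4]=-4
R1=(-4)|3=-1
R5=4+4=8
R0=8-2=6
CMP R0, 0  (cmp 6,0)
JGT again: taken
R1=M[8]=6
R1=6|3=7
R5=8+4=12
R0=6-2=4
CMP R0, 0  (cmp 4,0)
JGT again: taken
R1=M[12]=-4
R1=(-4)|3=-1
R5=12+4=16
R0=4-2=2
CMP R0, 0  (cmp 2,0)
JGT again: taken
R1=M[16]=1
R1=1|3=3
R5=16+4=20
R0=2-2=0
CMP R0, 0  (cmp 0,0)
JGT again: not taken
STORE R1, [4] → M[4]=3
halt.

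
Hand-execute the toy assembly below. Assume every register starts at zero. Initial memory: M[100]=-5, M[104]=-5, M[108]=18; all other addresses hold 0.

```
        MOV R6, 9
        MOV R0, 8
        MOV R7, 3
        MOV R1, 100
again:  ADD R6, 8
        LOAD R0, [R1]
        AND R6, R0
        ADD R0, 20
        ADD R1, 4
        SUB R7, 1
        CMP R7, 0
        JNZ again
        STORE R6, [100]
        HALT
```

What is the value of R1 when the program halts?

after MOV R6, 9: R6=9
after MOV R0, 8: R0=8
after MOV R7, 3: R7=3
after MOV R1, 100: R1=100
after ADD R6, 8: R6=9+8=17
after LOAD R0, [R1]: R0=M[100]=-5
after AND R6, R0: R6=17&(-5)=17
after ADD R0, 20: R0=(-5)+20=15
after ADD R1, 4: R1=100+4=104
after SUB R7, 1: R7=3-1=2
CMP R7, 0  (cmp 2,0)
JNZ again: taken
after ADD R6, 8: R6=17+8=25
after LOAD R0, [R1]: R0=M[104]=-5
after AND R6, R0: R6=25&(-5)=25
after ADD R0, 20: R0=(-5)+20=15
after ADD R1, 4: R1=104+4=108
after SUB R7, 1: R7=2-1=1
CMP R7, 0  (cmp 1,0)
JNZ again: taken
after ADD R6, 8: R6=25+8=33
after LOAD R0, [R1]: R0=M[108]=18
after AND R6, R0: R6=33&18=0
after ADD R0, 20: R0=18+20=38
after ADD R1, 4: R1=108+4=112
after SUB R7, 1: R7=1-1=0
CMP R7, 0  (cmp 0,0)
JNZ again: not taken
STORE R6, [100] → M[100]=0
halt.

112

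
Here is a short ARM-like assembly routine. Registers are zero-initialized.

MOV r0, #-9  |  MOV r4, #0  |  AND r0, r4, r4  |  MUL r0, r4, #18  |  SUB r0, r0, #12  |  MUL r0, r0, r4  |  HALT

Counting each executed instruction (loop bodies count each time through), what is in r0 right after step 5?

-12

after MOV r0, #-9: r0=-9
after MOV r4, #0: r4=0
after AND r0, r4, r4: r0=0&0=0
after MUL r0, r4, #18: r0=0*18=0
after SUB r0, r0, #12: r0=0-12=-12
After step 5: r0 = -12.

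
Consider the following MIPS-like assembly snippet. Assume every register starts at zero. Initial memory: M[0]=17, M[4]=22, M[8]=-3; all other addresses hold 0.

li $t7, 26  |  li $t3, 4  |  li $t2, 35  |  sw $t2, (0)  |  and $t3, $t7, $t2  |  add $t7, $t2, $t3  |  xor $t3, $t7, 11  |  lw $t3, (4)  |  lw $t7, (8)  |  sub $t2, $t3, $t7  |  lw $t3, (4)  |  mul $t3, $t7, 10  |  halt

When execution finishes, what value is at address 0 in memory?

$t7=26
$t3=4
$t2=35
sw $t2, (0) → M[0]=35
$t3=26&35=2
$t7=35+2=37
$t3=37^11=46
$t3=M[4]=22
$t7=M[8]=-3
$t2=22-(-3)=25
$t3=M[4]=22
$t3=(-3)*10=-30
halt.

35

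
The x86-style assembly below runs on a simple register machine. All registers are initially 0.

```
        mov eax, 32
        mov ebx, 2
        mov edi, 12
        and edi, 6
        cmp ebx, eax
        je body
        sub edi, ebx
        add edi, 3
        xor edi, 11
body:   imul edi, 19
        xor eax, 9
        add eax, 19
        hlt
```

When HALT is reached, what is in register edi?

266

eax=32
ebx=2
edi=12
edi=12&6=4
cmp ebx, eax  (cmp 2,32)
je body: not taken
edi=4-2=2
edi=2+3=5
edi=5^11=14
edi=14*19=266
eax=32^9=41
eax=41+19=60
halt.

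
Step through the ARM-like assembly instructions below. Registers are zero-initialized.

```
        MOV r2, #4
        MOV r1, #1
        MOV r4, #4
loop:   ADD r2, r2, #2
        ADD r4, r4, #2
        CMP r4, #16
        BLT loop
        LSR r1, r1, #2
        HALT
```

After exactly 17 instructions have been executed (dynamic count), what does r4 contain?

MOV r2, #4 → r2=4
MOV r1, #1 → r1=1
MOV r4, #4 → r4=4
ADD r2, r2, #2 → r2=4+2=6
ADD r4, r4, #2 → r4=4+2=6
CMP r4, #16  (cmp 6,16)
BLT loop: taken
ADD r2, r2, #2 → r2=6+2=8
ADD r4, r4, #2 → r4=6+2=8
CMP r4, #16  (cmp 8,16)
BLT loop: taken
ADD r2, r2, #2 → r2=8+2=10
ADD r4, r4, #2 → r4=8+2=10
CMP r4, #16  (cmp 10,16)
BLT loop: taken
ADD r2, r2, #2 → r2=10+2=12
ADD r4, r4, #2 → r4=10+2=12
After step 17: r4 = 12.

12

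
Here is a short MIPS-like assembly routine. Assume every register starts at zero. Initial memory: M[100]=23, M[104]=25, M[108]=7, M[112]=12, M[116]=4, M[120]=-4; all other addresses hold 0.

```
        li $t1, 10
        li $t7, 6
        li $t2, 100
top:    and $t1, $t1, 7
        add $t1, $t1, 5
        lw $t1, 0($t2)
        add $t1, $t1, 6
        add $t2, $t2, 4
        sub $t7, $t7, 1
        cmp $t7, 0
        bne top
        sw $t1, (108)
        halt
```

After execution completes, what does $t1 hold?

$t1=10
$t7=6
$t2=100
$t1=10&7=2
$t1=2+5=7
$t1=M[100]=23
$t1=23+6=29
$t2=100+4=104
$t7=6-1=5
cmp $t7, 0  (cmp 5,0)
bne top: taken
$t1=29&7=5
$t1=5+5=10
$t1=M[104]=25
$t1=25+6=31
$t2=104+4=108
$t7=5-1=4
cmp $t7, 0  (cmp 4,0)
bne top: taken
$t1=31&7=7
$t1=7+5=12
$t1=M[108]=7
$t1=7+6=13
$t2=108+4=112
$t7=4-1=3
cmp $t7, 0  (cmp 3,0)
bne top: taken
$t1=13&7=5
$t1=5+5=10
$t1=M[112]=12
$t1=12+6=18
$t2=112+4=116
$t7=3-1=2
cmp $t7, 0  (cmp 2,0)
bne top: taken
$t1=18&7=2
$t1=2+5=7
$t1=M[116]=4
$t1=4+6=10
$t2=116+4=120
$t7=2-1=1
cmp $t7, 0  (cmp 1,0)
bne top: taken
$t1=10&7=2
$t1=2+5=7
$t1=M[120]=-4
$t1=(-4)+6=2
$t2=120+4=124
$t7=1-1=0
cmp $t7, 0  (cmp 0,0)
bne top: not taken
sw $t1, (108) → M[108]=2
halt.

2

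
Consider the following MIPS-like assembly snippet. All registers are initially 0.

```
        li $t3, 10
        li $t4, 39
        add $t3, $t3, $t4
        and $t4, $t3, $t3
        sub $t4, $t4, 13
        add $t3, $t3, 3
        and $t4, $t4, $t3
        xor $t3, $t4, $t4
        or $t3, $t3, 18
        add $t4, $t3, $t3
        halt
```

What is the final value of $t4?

36

$t3=10
$t4=39
$t3=10+39=49
$t4=49&49=49
$t4=49-13=36
$t3=49+3=52
$t4=36&52=36
$t3=36^36=0
$t3=0|18=18
$t4=18+18=36
halt.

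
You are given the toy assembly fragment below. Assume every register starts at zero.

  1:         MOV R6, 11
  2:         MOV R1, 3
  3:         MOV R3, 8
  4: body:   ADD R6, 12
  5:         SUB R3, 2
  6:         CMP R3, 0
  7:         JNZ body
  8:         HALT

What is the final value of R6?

after MOV R6, 11: R6=11
after MOV R1, 3: R1=3
after MOV R3, 8: R3=8
after ADD R6, 12: R6=11+12=23
after SUB R3, 2: R3=8-2=6
CMP R3, 0  (cmp 6,0)
JNZ body: taken
after ADD R6, 12: R6=23+12=35
after SUB R3, 2: R3=6-2=4
CMP R3, 0  (cmp 4,0)
JNZ body: taken
after ADD R6, 12: R6=35+12=47
after SUB R3, 2: R3=4-2=2
CMP R3, 0  (cmp 2,0)
JNZ body: taken
after ADD R6, 12: R6=47+12=59
after SUB R3, 2: R3=2-2=0
CMP R3, 0  (cmp 0,0)
JNZ body: not taken
halt.

59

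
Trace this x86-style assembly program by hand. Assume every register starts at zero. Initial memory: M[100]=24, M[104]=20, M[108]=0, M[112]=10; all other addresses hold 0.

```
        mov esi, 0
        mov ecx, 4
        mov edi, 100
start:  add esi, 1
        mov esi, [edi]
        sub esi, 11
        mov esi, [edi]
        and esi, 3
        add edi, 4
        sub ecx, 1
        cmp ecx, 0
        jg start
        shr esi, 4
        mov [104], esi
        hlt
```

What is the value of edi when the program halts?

116

esi=0
ecx=4
edi=100
esi=0+1=1
esi=M[100]=24
esi=24-11=13
esi=M[100]=24
esi=24&3=0
edi=100+4=104
ecx=4-1=3
cmp ecx, 0  (cmp 3,0)
jg start: taken
esi=0+1=1
esi=M[104]=20
esi=20-11=9
esi=M[104]=20
esi=20&3=0
edi=104+4=108
ecx=3-1=2
cmp ecx, 0  (cmp 2,0)
jg start: taken
esi=0+1=1
esi=M[108]=0
esi=0-11=-11
esi=M[108]=0
esi=0&3=0
edi=108+4=112
ecx=2-1=1
cmp ecx, 0  (cmp 1,0)
jg start: taken
esi=0+1=1
esi=M[112]=10
esi=10-11=-1
esi=M[112]=10
esi=10&3=2
edi=112+4=116
ecx=1-1=0
cmp ecx, 0  (cmp 0,0)
jg start: not taken
esi=2>>4=0
mov [104], esi → M[104]=0
halt.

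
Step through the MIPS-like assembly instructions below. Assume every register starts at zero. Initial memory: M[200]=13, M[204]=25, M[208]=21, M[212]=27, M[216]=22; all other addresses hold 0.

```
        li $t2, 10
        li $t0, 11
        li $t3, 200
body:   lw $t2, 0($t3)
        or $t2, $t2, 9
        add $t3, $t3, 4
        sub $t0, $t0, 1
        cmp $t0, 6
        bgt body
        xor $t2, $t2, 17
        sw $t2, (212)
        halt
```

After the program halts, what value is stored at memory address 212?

14

li $t2, 10 → $t2=10
li $t0, 11 → $t0=11
li $t3, 200 → $t3=200
lw $t2, 0($t3) → $t2=M[200]=13
or $t2, $t2, 9 → $t2=13|9=13
add $t3, $t3, 4 → $t3=200+4=204
sub $t0, $t0, 1 → $t0=11-1=10
cmp $t0, 6  (cmp 10,6)
bgt body: taken
lw $t2, 0($t3) → $t2=M[204]=25
or $t2, $t2, 9 → $t2=25|9=25
add $t3, $t3, 4 → $t3=204+4=208
sub $t0, $t0, 1 → $t0=10-1=9
cmp $t0, 6  (cmp 9,6)
bgt body: taken
lw $t2, 0($t3) → $t2=M[208]=21
or $t2, $t2, 9 → $t2=21|9=29
add $t3, $t3, 4 → $t3=208+4=212
sub $t0, $t0, 1 → $t0=9-1=8
cmp $t0, 6  (cmp 8,6)
bgt body: taken
lw $t2, 0($t3) → $t2=M[212]=27
or $t2, $t2, 9 → $t2=27|9=27
add $t3, $t3, 4 → $t3=212+4=216
sub $t0, $t0, 1 → $t0=8-1=7
cmp $t0, 6  (cmp 7,6)
bgt body: taken
lw $t2, 0($t3) → $t2=M[216]=22
or $t2, $t2, 9 → $t2=22|9=31
add $t3, $t3, 4 → $t3=216+4=220
sub $t0, $t0, 1 → $t0=7-1=6
cmp $t0, 6  (cmp 6,6)
bgt body: not taken
xor $t2, $t2, 17 → $t2=31^17=14
sw $t2, (212) → M[212]=14
halt.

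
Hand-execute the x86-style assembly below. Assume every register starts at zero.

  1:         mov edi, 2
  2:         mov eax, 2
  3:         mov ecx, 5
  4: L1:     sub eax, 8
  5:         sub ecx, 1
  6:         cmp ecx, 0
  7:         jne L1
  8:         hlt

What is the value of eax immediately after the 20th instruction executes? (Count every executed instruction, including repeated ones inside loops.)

after mov edi, 2: edi=2
after mov eax, 2: eax=2
after mov ecx, 5: ecx=5
after sub eax, 8: eax=2-8=-6
after sub ecx, 1: ecx=5-1=4
cmp ecx, 0  (cmp 4,0)
jne L1: taken
after sub eax, 8: eax=(-6)-8=-14
after sub ecx, 1: ecx=4-1=3
cmp ecx, 0  (cmp 3,0)
jne L1: taken
after sub eax, 8: eax=(-14)-8=-22
after sub ecx, 1: ecx=3-1=2
cmp ecx, 0  (cmp 2,0)
jne L1: taken
after sub eax, 8: eax=(-22)-8=-30
after sub ecx, 1: ecx=2-1=1
cmp ecx, 0  (cmp 1,0)
jne L1: taken
after sub eax, 8: eax=(-30)-8=-38
After step 20: eax = -38.

-38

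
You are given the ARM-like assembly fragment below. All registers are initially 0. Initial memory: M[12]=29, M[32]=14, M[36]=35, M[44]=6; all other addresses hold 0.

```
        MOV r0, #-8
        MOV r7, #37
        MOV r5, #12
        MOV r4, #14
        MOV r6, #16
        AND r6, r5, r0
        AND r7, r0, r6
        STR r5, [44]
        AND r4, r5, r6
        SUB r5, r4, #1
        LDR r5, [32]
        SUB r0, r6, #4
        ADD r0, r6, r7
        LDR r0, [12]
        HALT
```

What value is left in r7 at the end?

8

MOV r0, #-8 → r0=-8
MOV r7, #37 → r7=37
MOV r5, #12 → r5=12
MOV r4, #14 → r4=14
MOV r6, #16 → r6=16
AND r6, r5, r0 → r6=12&(-8)=8
AND r7, r0, r6 → r7=(-8)&8=8
STR r5, [44] → M[44]=12
AND r4, r5, r6 → r4=12&8=8
SUB r5, r4, #1 → r5=8-1=7
LDR r5, [32] → r5=M[32]=14
SUB r0, r6, #4 → r0=8-4=4
ADD r0, r6, r7 → r0=8+8=16
LDR r0, [12] → r0=M[12]=29
halt.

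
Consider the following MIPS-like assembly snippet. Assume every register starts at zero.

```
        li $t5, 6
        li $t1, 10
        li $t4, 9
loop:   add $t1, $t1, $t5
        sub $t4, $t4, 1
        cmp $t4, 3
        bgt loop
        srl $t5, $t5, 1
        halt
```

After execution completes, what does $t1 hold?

46

after li $t5, 6: $t5=6
after li $t1, 10: $t1=10
after li $t4, 9: $t4=9
after add $t1, $t1, $t5: $t1=10+6=16
after sub $t4, $t4, 1: $t4=9-1=8
cmp $t4, 3  (cmp 8,3)
bgt loop: taken
after add $t1, $t1, $t5: $t1=16+6=22
after sub $t4, $t4, 1: $t4=8-1=7
cmp $t4, 3  (cmp 7,3)
bgt loop: taken
after add $t1, $t1, $t5: $t1=22+6=28
after sub $t4, $t4, 1: $t4=7-1=6
cmp $t4, 3  (cmp 6,3)
bgt loop: taken
after add $t1, $t1, $t5: $t1=28+6=34
after sub $t4, $t4, 1: $t4=6-1=5
cmp $t4, 3  (cmp 5,3)
bgt loop: taken
after add $t1, $t1, $t5: $t1=34+6=40
after sub $t4, $t4, 1: $t4=5-1=4
cmp $t4, 3  (cmp 4,3)
bgt loop: taken
after add $t1, $t1, $t5: $t1=40+6=46
after sub $t4, $t4, 1: $t4=4-1=3
cmp $t4, 3  (cmp 3,3)
bgt loop: not taken
after srl $t5, $t5, 1: $t5=6>>1=3
halt.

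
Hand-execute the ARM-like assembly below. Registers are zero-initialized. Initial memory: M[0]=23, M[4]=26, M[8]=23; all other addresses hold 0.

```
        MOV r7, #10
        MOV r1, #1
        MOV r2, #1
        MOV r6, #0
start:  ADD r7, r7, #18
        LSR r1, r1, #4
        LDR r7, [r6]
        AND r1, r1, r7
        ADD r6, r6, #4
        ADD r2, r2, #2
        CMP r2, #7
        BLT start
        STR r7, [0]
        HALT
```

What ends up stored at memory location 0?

23

after MOV r7, #10: r7=10
after MOV r1, #1: r1=1
after MOV r2, #1: r2=1
after MOV r6, #0: r6=0
after ADD r7, r7, #18: r7=10+18=28
after LSR r1, r1, #4: r1=1>>4=0
after LDR r7, [r6]: r7=M[0]=23
after AND r1, r1, r7: r1=0&23=0
after ADD r6, r6, #4: r6=0+4=4
after ADD r2, r2, #2: r2=1+2=3
CMP r2, #7  (cmp 3,7)
BLT start: taken
after ADD r7, r7, #18: r7=23+18=41
after LSR r1, r1, #4: r1=0>>4=0
after LDR r7, [r6]: r7=M[4]=26
after AND r1, r1, r7: r1=0&26=0
after ADD r6, r6, #4: r6=4+4=8
after ADD r2, r2, #2: r2=3+2=5
CMP r2, #7  (cmp 5,7)
BLT start: taken
after ADD r7, r7, #18: r7=26+18=44
after LSR r1, r1, #4: r1=0>>4=0
after LDR r7, [r6]: r7=M[8]=23
after AND r1, r1, r7: r1=0&23=0
after ADD r6, r6, #4: r6=8+4=12
after ADD r2, r2, #2: r2=5+2=7
CMP r2, #7  (cmp 7,7)
BLT start: not taken
STR r7, [0] → M[0]=23
halt.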